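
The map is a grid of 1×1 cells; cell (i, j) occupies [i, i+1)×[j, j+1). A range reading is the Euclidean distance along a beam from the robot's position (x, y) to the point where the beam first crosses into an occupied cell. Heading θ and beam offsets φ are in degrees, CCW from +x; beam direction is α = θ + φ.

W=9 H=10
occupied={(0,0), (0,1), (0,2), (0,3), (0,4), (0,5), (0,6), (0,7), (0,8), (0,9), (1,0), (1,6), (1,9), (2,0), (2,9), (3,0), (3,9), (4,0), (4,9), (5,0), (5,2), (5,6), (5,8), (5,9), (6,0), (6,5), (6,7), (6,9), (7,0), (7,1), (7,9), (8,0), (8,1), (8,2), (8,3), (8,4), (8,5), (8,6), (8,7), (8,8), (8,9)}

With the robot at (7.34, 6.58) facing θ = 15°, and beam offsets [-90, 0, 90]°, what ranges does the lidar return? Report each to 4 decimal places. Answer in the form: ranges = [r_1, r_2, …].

ranges = [2.5500, 0.6833, 1.3137]

beam 1: φ=-90°, α=285°
  dir = (cos 285°, sin 285°) = (0.2588, -0.9659); from cell (7,6)
  next x-line at t=2.5500, next y-line at t=0.6005; Δt_x=3.8637, Δt_y=1.0353
    y: enter (7,5) at t=0.6005
    y: enter (7,4) at t=1.6357
    x: enter (8,4) at t=2.5500 ← occupied
  → r_1 = 2.5500
beam 2: φ=0°, α=15°
  dir = (cos 15°, sin 15°) = (0.9659, 0.2588); from cell (7,6)
  next x-line at t=0.6833, next y-line at t=1.6228; Δt_x=1.0353, Δt_y=3.8637
    x: enter (8,6) at t=0.6833 ← occupied
  → r_2 = 0.6833
beam 3: φ=90°, α=105°
  dir = (cos 105°, sin 105°) = (-0.2588, 0.9659); from cell (7,6)
  next x-line at t=1.3137, next y-line at t=0.4348; Δt_x=3.8637, Δt_y=1.0353
    y: enter (7,7) at t=0.4348
    x: enter (6,7) at t=1.3137 ← occupied
  → r_3 = 1.3137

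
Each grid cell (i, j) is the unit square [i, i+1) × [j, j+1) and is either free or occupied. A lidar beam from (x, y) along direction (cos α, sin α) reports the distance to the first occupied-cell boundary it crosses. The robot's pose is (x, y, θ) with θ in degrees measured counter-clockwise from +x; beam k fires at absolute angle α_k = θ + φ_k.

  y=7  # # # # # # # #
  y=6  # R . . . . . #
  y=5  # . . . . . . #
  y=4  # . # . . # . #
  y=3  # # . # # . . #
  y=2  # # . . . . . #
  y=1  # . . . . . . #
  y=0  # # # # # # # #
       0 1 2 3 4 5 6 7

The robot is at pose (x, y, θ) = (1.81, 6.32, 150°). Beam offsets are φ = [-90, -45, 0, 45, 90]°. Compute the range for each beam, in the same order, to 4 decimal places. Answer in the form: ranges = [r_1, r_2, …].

ranges = [0.7852, 0.7040, 0.9353, 0.8386, 1.6200]

beam 1: φ=-90°, α=60°
  direction (0.5000, 0.8660); cell (1,6); t to first gridline: x 0.3800, y 0.7852 (then +2.0000 / +1.1547)
    (2,6) via x @ 0.3800
    (2,7) via y @ 0.7852  # hit
  → r_1 = 0.7852
beam 2: φ=-45°, α=105°
  direction (-0.2588, 0.9659); cell (1,6); t to first gridline: x 3.1296, y 0.7040 (then +3.8637 / +1.0353)
    (1,7) via y @ 0.7040  # hit
  → r_2 = 0.7040
beam 3: φ=0°, α=150°
  direction (-0.8660, 0.5000); cell (1,6); t to first gridline: x 0.9353, y 1.3600 (then +1.1547 / +2.0000)
    (0,6) via x @ 0.9353  # hit
  → r_3 = 0.9353
beam 4: φ=45°, α=195°
  direction (-0.9659, -0.2588); cell (1,6); t to first gridline: x 0.8386, y 1.2364 (then +1.0353 / +3.8637)
    (0,6) via x @ 0.8386  # hit
  → r_4 = 0.8386
beam 5: φ=90°, α=240°
  direction (-0.5000, -0.8660); cell (1,6); t to first gridline: x 1.6200, y 0.3695 (then +2.0000 / +1.1547)
    (1,5) via y @ 0.3695
    (1,4) via y @ 1.5242
    (0,4) via x @ 1.6200  # hit
  → r_5 = 1.6200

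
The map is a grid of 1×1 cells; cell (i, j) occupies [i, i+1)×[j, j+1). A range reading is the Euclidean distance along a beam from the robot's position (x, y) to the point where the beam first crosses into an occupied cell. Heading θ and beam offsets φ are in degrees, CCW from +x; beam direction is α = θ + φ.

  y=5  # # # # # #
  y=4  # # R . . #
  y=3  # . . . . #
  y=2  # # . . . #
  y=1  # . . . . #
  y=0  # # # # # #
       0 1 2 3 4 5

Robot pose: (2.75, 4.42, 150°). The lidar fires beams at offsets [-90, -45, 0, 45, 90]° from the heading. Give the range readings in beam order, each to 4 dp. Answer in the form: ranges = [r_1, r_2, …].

ranges = [0.6697, 0.6005, 0.8660, 0.7765, 1.6397]

beam 1: φ=-90°, α=60°
  d=(0.5000,0.8660)  start (2,4)  tX=0.5000 tY=0.6697  stride 1/|dx|=2.0000 1/|dy|=1.1547
    cross x-line → (3,4), t=0.5000
    cross y-line → (3,5), t=0.6697 (wall)
  → r_1 = 0.6697
beam 2: φ=-45°, α=105°
  d=(-0.2588,0.9659)  start (2,4)  tX=2.8978 tY=0.6005  stride 1/|dx|=3.8637 1/|dy|=1.0353
    cross y-line → (2,5), t=0.6005 (wall)
  → r_2 = 0.6005
beam 3: φ=0°, α=150°
  d=(-0.8660,0.5000)  start (2,4)  tX=0.8660 tY=1.1600  stride 1/|dx|=1.1547 1/|dy|=2.0000
    cross x-line → (1,4), t=0.8660 (wall)
  → r_3 = 0.8660
beam 4: φ=45°, α=195°
  d=(-0.9659,-0.2588)  start (2,4)  tX=0.7765 tY=1.6228  stride 1/|dx|=1.0353 1/|dy|=3.8637
    cross x-line → (1,4), t=0.7765 (wall)
  → r_4 = 0.7765
beam 5: φ=90°, α=240°
  d=(-0.5000,-0.8660)  start (2,4)  tX=1.5000 tY=0.4850  stride 1/|dx|=2.0000 1/|dy|=1.1547
    cross y-line → (2,3), t=0.4850
    cross x-line → (1,3), t=1.5000
    cross y-line → (1,2), t=1.6397 (wall)
  → r_5 = 1.6397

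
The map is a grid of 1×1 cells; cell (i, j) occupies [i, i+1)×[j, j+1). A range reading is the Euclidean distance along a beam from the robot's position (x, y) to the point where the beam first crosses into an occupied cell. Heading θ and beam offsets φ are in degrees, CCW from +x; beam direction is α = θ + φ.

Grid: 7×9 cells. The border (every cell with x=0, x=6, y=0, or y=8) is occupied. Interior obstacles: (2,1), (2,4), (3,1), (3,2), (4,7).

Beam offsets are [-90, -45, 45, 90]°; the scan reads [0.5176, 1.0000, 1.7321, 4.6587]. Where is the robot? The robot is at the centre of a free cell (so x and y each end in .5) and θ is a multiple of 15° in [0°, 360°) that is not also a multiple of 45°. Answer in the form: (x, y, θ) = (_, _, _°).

(x, y, θ) = (1.5, 3.5, 285°)

The pose lattice has 30·16 = 480 candidates. Test each by forward raycasting.
  (2.5, 6.5, 255°): beam 1 = 1.5529 ≠ 0.5176 ✗
  (4.5, 1.5, 240°): beam 1 = 0.5774 ≠ 0.5176 ✗
  (1.5, 7.5, 75°): beam 1 = 4.6587 ≠ 0.5176 ✗
  (2.5, 2.5, 240°): beam 1 = 1.7321 ≠ 0.5176 ✗
  …
  (1.5, 3.5, 285°): r_1=0.5176, r_2=1.0000, r_3=1.7321, r_4=4.6587 — all match ✓
Only this pose fits every beam.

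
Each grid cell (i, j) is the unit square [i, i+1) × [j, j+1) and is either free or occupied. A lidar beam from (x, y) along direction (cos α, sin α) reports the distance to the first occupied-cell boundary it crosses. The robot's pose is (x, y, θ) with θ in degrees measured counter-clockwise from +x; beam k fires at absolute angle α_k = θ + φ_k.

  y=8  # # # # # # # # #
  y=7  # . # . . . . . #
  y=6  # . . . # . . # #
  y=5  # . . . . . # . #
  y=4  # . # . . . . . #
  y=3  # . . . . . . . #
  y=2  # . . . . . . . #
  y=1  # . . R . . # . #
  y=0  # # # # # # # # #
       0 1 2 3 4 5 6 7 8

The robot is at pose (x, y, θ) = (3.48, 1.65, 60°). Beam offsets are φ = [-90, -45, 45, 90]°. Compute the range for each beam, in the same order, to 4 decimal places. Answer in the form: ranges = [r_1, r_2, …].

beam 1: φ=-90°, α=330°
  dir = (cos 330°, sin 330°) = (0.8660, -0.5000); from cell (3,1)
  next x-line at t=0.6004, next y-line at t=1.3000; Δt_x=1.1547, Δt_y=2.0000
    x: enter (4,1) at t=0.6004
    y: enter (4,0) at t=1.3000 ← occupied
  → r_1 = 1.3000
beam 2: φ=-45°, α=15°
  dir = (cos 15°, sin 15°) = (0.9659, 0.2588); from cell (3,1)
  next x-line at t=0.5383, next y-line at t=1.3523; Δt_x=1.0353, Δt_y=3.8637
    x: enter (4,1) at t=0.5383
    y: enter (4,2) at t=1.3523
    x: enter (5,2) at t=1.5736
    x: enter (6,2) at t=2.6089
    x: enter (7,2) at t=3.6442
    x: enter (8,2) at t=4.6794 ← occupied
  → r_2 = 4.6794
beam 3: φ=45°, α=105°
  dir = (cos 105°, sin 105°) = (-0.2588, 0.9659); from cell (3,1)
  next x-line at t=1.8546, next y-line at t=0.3623; Δt_x=3.8637, Δt_y=1.0353
    y: enter (3,2) at t=0.3623
    y: enter (3,3) at t=1.3976
    x: enter (2,3) at t=1.8546
    y: enter (2,4) at t=2.4329 ← occupied
  → r_3 = 2.4329
beam 4: φ=90°, α=150°
  dir = (cos 150°, sin 150°) = (-0.8660, 0.5000); from cell (3,1)
  next x-line at t=0.5543, next y-line at t=0.7000; Δt_x=1.1547, Δt_y=2.0000
    x: enter (2,1) at t=0.5543
    y: enter (2,2) at t=0.7000
    x: enter (1,2) at t=1.7090
    y: enter (1,3) at t=2.7000
    x: enter (0,3) at t=2.8637 ← occupied
  → r_4 = 2.8637

ranges = [1.3000, 4.6794, 2.4329, 2.8637]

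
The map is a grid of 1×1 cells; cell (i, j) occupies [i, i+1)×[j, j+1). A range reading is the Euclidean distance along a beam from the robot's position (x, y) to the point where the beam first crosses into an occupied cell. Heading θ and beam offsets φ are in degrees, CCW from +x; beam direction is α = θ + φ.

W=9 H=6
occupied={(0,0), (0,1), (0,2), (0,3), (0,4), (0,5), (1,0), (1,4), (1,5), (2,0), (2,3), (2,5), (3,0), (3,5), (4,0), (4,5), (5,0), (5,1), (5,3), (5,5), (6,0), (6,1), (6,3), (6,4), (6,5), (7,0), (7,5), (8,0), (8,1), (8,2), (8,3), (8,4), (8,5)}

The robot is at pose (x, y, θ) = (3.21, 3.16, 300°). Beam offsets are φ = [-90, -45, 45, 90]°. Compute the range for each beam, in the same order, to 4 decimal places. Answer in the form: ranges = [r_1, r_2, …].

ranges = [0.2425, 2.2362, 4.9590, 3.2216]

beam 1: φ=-90°, α=210°
  dir = (cos 210°, sin 210°) = (-0.8660, -0.5000); from cell (3,3)
  next x-line at t=0.2425, next y-line at t=0.3200; Δt_x=1.1547, Δt_y=2.0000
    x: enter (2,3) at t=0.2425 ← occupied
  → r_1 = 0.2425
beam 2: φ=-45°, α=255°
  dir = (cos 255°, sin 255°) = (-0.2588, -0.9659); from cell (3,3)
  next x-line at t=0.8114, next y-line at t=0.1656; Δt_x=3.8637, Δt_y=1.0353
    y: enter (3,2) at t=0.1656
    x: enter (2,2) at t=0.8114
    y: enter (2,1) at t=1.2009
    y: enter (2,0) at t=2.2362 ← occupied
  → r_2 = 2.2362
beam 3: φ=45°, α=345°
  dir = (cos 345°, sin 345°) = (0.9659, -0.2588); from cell (3,3)
  next x-line at t=0.8179, next y-line at t=0.6182; Δt_x=1.0353, Δt_y=3.8637
    y: enter (3,2) at t=0.6182
    x: enter (4,2) at t=0.8179
    x: enter (5,2) at t=1.8531
    x: enter (6,2) at t=2.8884
    x: enter (7,2) at t=3.9237
    y: enter (7,1) at t=4.4819
    x: enter (8,1) at t=4.9590 ← occupied
  → r_3 = 4.9590
beam 4: φ=90°, α=30°
  dir = (cos 30°, sin 30°) = (0.8660, 0.5000); from cell (3,3)
  next x-line at t=0.9122, next y-line at t=1.6800; Δt_x=1.1547, Δt_y=2.0000
    x: enter (4,3) at t=0.9122
    y: enter (4,4) at t=1.6800
    x: enter (5,4) at t=2.0669
    x: enter (6,4) at t=3.2216 ← occupied
  → r_4 = 3.2216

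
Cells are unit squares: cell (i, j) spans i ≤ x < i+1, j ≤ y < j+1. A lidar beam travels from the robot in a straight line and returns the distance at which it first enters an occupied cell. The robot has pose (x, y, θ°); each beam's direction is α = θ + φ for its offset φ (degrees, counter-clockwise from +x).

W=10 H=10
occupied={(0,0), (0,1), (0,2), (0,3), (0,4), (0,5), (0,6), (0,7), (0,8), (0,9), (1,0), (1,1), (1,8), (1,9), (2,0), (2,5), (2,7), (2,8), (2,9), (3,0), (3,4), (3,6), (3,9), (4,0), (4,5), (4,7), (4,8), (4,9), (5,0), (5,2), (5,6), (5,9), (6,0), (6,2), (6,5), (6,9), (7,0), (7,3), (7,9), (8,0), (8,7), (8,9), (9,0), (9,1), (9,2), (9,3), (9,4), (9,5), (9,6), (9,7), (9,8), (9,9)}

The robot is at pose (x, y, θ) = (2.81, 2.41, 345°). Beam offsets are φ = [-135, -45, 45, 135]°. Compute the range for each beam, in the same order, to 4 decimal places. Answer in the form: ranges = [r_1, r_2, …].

beam 1: φ=-135°, α=210°
  d=(-0.8660,-0.5000)  start (2,2)  tX=0.9353 tY=0.8200  stride 1/|dx|=1.1547 1/|dy|=2.0000
    cross y-line → (2,1), t=0.8200
    cross x-line → (1,1), t=0.9353 (wall)
  → r_1 = 0.9353
beam 2: φ=-45°, α=300°
  d=(0.5000,-0.8660)  start (2,2)  tX=0.3800 tY=0.4734  stride 1/|dx|=2.0000 1/|dy|=1.1547
    cross x-line → (3,2), t=0.3800
    cross y-line → (3,1), t=0.4734
    cross y-line → (3,0), t=1.6281 (wall)
  → r_2 = 1.6281
beam 3: φ=45°, α=30°
  d=(0.8660,0.5000)  start (2,2)  tX=0.2194 tY=1.1800  stride 1/|dx|=1.1547 1/|dy|=2.0000
    cross x-line → (3,2), t=0.2194
    cross y-line → (3,3), t=1.1800
    cross x-line → (4,3), t=1.3741
    cross x-line → (5,3), t=2.5288
    cross y-line → (5,4), t=3.1800
    cross x-line → (6,4), t=3.6835
    cross x-line → (7,4), t=4.8382
    cross y-line → (7,5), t=5.1800
    cross x-line → (8,5), t=5.9929
    cross x-line → (9,5), t=7.1476 (wall)
  → r_3 = 7.1476
beam 4: φ=135°, α=120°
  d=(-0.5000,0.8660)  start (2,2)  tX=1.6200 tY=0.6813  stride 1/|dx|=2.0000 1/|dy|=1.1547
    cross y-line → (2,3), t=0.6813
    cross x-line → (1,3), t=1.6200
    cross y-line → (1,4), t=1.8360
    cross y-line → (1,5), t=2.9907
    cross x-line → (0,5), t=3.6200 (wall)
  → r_4 = 3.6200

ranges = [0.9353, 1.6281, 7.1476, 3.6200]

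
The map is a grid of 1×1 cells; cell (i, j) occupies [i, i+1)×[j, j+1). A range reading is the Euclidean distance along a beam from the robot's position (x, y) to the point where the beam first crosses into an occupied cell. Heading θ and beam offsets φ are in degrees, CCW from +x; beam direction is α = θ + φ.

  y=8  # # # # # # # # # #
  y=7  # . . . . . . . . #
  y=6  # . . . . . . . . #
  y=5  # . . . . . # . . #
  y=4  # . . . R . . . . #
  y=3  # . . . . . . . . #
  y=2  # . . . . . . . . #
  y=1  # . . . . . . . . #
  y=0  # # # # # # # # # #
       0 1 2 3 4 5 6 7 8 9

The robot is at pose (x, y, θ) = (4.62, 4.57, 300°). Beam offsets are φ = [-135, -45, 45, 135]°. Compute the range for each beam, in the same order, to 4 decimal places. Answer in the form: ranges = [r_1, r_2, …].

beam 1: φ=-135°, α=165°
  cosα=-0.9659 sinα=0.2588 | (4,4) | tMaxX 0.6419 tMaxY 1.6614 | tΔX 1.0353 tΔY 3.8637
    t=0.6419 [x] (3,4)
    t=1.6614 [y] (3,5)
    t=1.6771 [x] (2,5)
    t=2.7124 [x] (1,5)
    t=3.7477 [x] (0,5) — stop
  → r_1 = 3.7477
beam 2: φ=-45°, α=255°
  cosα=-0.2588 sinα=-0.9659 | (4,4) | tMaxX 2.3955 tMaxY 0.5901 | tΔX 3.8637 tΔY 1.0353
    t=0.5901 [y] (4,3)
    t=1.6254 [y] (4,2)
    t=2.3955 [x] (3,2)
    t=2.6607 [y] (3,1)
    t=3.6959 [y] (3,0) — stop
  → r_2 = 3.6959
beam 3: φ=45°, α=345°
  cosα=0.9659 sinα=-0.2588 | (4,4) | tMaxX 0.3934 tMaxY 2.2023 | tΔX 1.0353 tΔY 3.8637
    t=0.3934 [x] (5,4)
    t=1.4287 [x] (6,4)
    t=2.2023 [y] (6,3)
    t=2.4640 [x] (7,3)
    t=3.4992 [x] (8,3)
    t=4.5345 [x] (9,3) — stop
  → r_3 = 4.5345
beam 4: φ=135°, α=75°
  cosα=0.2588 sinα=0.9659 | (4,4) | tMaxX 1.4682 tMaxY 0.4452 | tΔX 3.8637 tΔY 1.0353
    t=0.4452 [y] (4,5)
    t=1.4682 [x] (5,5)
    t=1.4804 [y] (5,6)
    t=2.5157 [y] (5,7)
    t=3.5510 [y] (5,8) — stop
  → r_4 = 3.5510

ranges = [3.7477, 3.6959, 4.5345, 3.5510]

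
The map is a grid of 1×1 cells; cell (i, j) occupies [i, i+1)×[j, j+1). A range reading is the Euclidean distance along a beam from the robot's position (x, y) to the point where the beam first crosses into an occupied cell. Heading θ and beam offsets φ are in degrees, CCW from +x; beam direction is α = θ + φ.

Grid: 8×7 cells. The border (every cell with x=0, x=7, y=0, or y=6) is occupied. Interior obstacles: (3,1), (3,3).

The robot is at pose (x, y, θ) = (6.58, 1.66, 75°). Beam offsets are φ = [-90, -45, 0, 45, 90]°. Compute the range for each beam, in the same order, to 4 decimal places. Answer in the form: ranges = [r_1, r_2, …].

ranges = [0.4348, 0.4850, 1.6228, 5.0114, 5.7768]

beam 1: φ=-90°, α=345°
  cosα=0.9659 sinα=-0.2588 | (6,1) | tMaxX 0.4348 tMaxY 2.5500 | tΔX 1.0353 tΔY 3.8637
    t=0.4348 [x] (7,1) — stop
  → r_1 = 0.4348
beam 2: φ=-45°, α=30°
  cosα=0.8660 sinα=0.5000 | (6,1) | tMaxX 0.4850 tMaxY 0.6800 | tΔX 1.1547 tΔY 2.0000
    t=0.4850 [x] (7,1) — stop
  → r_2 = 0.4850
beam 3: φ=0°, α=75°
  cosα=0.2588 sinα=0.9659 | (6,1) | tMaxX 1.6228 tMaxY 0.3520 | tΔX 3.8637 tΔY 1.0353
    t=0.3520 [y] (6,2)
    t=1.3873 [y] (6,3)
    t=1.6228 [x] (7,3) — stop
  → r_3 = 1.6228
beam 4: φ=45°, α=120°
  cosα=-0.5000 sinα=0.8660 | (6,1) | tMaxX 1.1600 tMaxY 0.3926 | tΔX 2.0000 tΔY 1.1547
    t=0.3926 [y] (6,2)
    t=1.1600 [x] (5,2)
    t=1.5473 [y] (5,3)
    t=2.7020 [y] (5,4)
    t=3.1600 [x] (4,4)
    t=3.8567 [y] (4,5)
    t=5.0114 [y] (4,6) — stop
  → r_4 = 5.0114
beam 5: φ=90°, α=165°
  cosα=-0.9659 sinα=0.2588 | (6,1) | tMaxX 0.6005 tMaxY 1.3137 | tΔX 1.0353 tΔY 3.8637
    t=0.6005 [x] (5,1)
    t=1.3137 [y] (5,2)
    t=1.6357 [x] (4,2)
    t=2.6710 [x] (3,2)
    t=3.7063 [x] (2,2)
    t=4.7416 [x] (1,2)
    t=5.1774 [y] (1,3)
    t=5.7768 [x] (0,3) — stop
  → r_5 = 5.7768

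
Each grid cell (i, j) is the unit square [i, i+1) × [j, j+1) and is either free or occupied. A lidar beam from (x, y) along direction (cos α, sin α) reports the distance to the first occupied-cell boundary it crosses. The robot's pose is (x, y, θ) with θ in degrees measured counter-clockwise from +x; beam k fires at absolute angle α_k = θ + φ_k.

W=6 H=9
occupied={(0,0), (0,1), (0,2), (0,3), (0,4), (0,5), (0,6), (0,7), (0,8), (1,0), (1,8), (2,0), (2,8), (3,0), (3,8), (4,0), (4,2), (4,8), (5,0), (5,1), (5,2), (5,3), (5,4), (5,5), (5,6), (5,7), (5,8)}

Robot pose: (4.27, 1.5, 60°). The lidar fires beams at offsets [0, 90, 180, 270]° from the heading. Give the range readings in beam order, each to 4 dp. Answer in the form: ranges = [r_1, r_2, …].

ranges = [0.5774, 3.7759, 0.5774, 0.8429]

beam 1: φ=0°, α=60°
  cosα=0.5000 sinα=0.8660 | (4,1) | tMaxX 1.4600 tMaxY 0.5774 | tΔX 2.0000 tΔY 1.1547
    t=0.5774 [y] (4,2) — stop
  → r_1 = 0.5774
beam 2: φ=90°, α=150°
  cosα=-0.8660 sinα=0.5000 | (4,1) | tMaxX 0.3118 tMaxY 1.0000 | tΔX 1.1547 tΔY 2.0000
    t=0.3118 [x] (3,1)
    t=1.0000 [y] (3,2)
    t=1.4665 [x] (2,2)
    t=2.6212 [x] (1,2)
    t=3.0000 [y] (1,3)
    t=3.7759 [x] (0,3) — stop
  → r_2 = 3.7759
beam 3: φ=180°, α=240°
  cosα=-0.5000 sinα=-0.8660 | (4,1) | tMaxX 0.5400 tMaxY 0.5774 | tΔX 2.0000 tΔY 1.1547
    t=0.5400 [x] (3,1)
    t=0.5774 [y] (3,0) — stop
  → r_3 = 0.5774
beam 4: φ=270°, α=330°
  cosα=0.8660 sinα=-0.5000 | (4,1) | tMaxX 0.8429 tMaxY 1.0000 | tΔX 1.1547 tΔY 2.0000
    t=0.8429 [x] (5,1) — stop
  → r_4 = 0.8429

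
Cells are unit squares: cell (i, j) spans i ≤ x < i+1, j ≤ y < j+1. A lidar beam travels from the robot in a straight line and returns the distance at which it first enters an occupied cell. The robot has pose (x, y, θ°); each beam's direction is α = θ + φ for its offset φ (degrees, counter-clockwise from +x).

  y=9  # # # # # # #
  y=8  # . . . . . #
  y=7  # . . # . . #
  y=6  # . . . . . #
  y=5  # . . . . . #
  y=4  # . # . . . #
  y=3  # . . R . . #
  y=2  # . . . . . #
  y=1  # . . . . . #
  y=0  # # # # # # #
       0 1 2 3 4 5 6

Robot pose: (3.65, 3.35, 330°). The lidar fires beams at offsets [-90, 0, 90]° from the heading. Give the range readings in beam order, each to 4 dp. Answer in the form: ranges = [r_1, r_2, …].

ranges = [2.7135, 2.7135, 4.7000]

beam 1: φ=-90°, α=240°
  cosα=-0.5000 sinα=-0.8660 | (3,3) | tMaxX 1.3000 tMaxY 0.4041 | tΔX 2.0000 tΔY 1.1547
    t=0.4041 [y] (3,2)
    t=1.3000 [x] (2,2)
    t=1.5588 [y] (2,1)
    t=2.7135 [y] (2,0) — stop
  → r_1 = 2.7135
beam 2: φ=0°, α=330°
  cosα=0.8660 sinα=-0.5000 | (3,3) | tMaxX 0.4041 tMaxY 0.7000 | tΔX 1.1547 tΔY 2.0000
    t=0.4041 [x] (4,3)
    t=0.7000 [y] (4,2)
    t=1.5588 [x] (5,2)
    t=2.7000 [y] (5,1)
    t=2.7135 [x] (6,1) — stop
  → r_2 = 2.7135
beam 3: φ=90°, α=60°
  cosα=0.5000 sinα=0.8660 | (3,3) | tMaxX 0.7000 tMaxY 0.7506 | tΔX 2.0000 tΔY 1.1547
    t=0.7000 [x] (4,3)
    t=0.7506 [y] (4,4)
    t=1.9053 [y] (4,5)
    t=2.7000 [x] (5,5)
    t=3.0600 [y] (5,6)
    t=4.2147 [y] (5,7)
    t=4.7000 [x] (6,7) — stop
  → r_3 = 4.7000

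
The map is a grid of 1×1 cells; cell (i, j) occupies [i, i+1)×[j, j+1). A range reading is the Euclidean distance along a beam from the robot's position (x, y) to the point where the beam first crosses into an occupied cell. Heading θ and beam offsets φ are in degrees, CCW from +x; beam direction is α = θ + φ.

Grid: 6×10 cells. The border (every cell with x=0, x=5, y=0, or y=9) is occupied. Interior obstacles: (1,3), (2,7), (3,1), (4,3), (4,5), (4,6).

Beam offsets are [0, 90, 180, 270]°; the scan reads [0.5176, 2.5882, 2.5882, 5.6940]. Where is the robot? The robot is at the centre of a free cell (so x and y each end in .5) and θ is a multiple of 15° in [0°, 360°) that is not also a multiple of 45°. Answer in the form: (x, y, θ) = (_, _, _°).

The pose lattice has 26·16 = 416 candidates. Test each by forward raycasting.
  (2.5, 6.5, 165°): beam 1 = 1.5529 ≠ 0.5176 ✗
  (1.5, 6.5, 255°): beam 1 = 1.9319 ≠ 0.5176 ✗
  (3.5, 8.5, 300°): beam 1 = 1.7321 ≠ 0.5176 ✗
  (1.5, 1.5, 285°): beam 2 = 1.5529 ≠ 2.5882 ✗
  (2.5, 8.5, 105°): beam 2 = 1.5529 ≠ 2.5882 ✗
  …
  (3.5, 6.5, 345°): r_1=0.5176, r_2=2.5882, r_3=2.5882, r_4=5.6940 — all match ✓
Only this pose fits every beam.

(x, y, θ) = (3.5, 6.5, 345°)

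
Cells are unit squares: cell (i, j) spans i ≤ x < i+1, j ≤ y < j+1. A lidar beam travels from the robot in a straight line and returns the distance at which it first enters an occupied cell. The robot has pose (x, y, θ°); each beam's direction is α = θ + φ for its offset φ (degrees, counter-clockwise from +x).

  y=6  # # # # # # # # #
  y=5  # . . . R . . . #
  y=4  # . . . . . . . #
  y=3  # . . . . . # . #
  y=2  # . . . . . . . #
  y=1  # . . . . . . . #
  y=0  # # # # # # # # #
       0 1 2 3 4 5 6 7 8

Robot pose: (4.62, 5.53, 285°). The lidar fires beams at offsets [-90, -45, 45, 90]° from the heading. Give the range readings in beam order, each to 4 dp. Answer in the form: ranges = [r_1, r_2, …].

beam 1: φ=-90°, α=195°
  direction (-0.9659, -0.2588); cell (4,5); t to first gridline: x 0.6419, y 2.0478 (then +1.0353 / +3.8637)
    (3,5) via x @ 0.6419
    (2,5) via x @ 1.6771
    (2,4) via y @ 2.0478
    (1,4) via x @ 2.7124
    (0,4) via x @ 3.7477  # hit
  → r_1 = 3.7477
beam 2: φ=-45°, α=240°
  direction (-0.5000, -0.8660); cell (4,5); t to first gridline: x 1.2400, y 0.6120 (then +2.0000 / +1.1547)
    (4,4) via y @ 0.6120
    (3,4) via x @ 1.2400
    (3,3) via y @ 1.7667
    (3,2) via y @ 2.9214
    (2,2) via x @ 3.2400
    (2,1) via y @ 4.0761
    (2,0) via y @ 5.2308  # hit
  → r_2 = 5.2308
beam 3: φ=45°, α=330°
  direction (0.8660, -0.5000); cell (4,5); t to first gridline: x 0.4388, y 1.0600 (then +1.1547 / +2.0000)
    (5,5) via x @ 0.4388
    (5,4) via y @ 1.0600
    (6,4) via x @ 1.5935
    (7,4) via x @ 2.7482
    (7,3) via y @ 3.0600
    (8,3) via x @ 3.9029  # hit
  → r_3 = 3.9029
beam 4: φ=90°, α=15°
  direction (0.9659, 0.2588); cell (4,5); t to first gridline: x 0.3934, y 1.8159 (then +1.0353 / +3.8637)
    (5,5) via x @ 0.3934
    (6,5) via x @ 1.4287
    (6,6) via y @ 1.8159  # hit
  → r_4 = 1.8159

ranges = [3.7477, 5.2308, 3.9029, 1.8159]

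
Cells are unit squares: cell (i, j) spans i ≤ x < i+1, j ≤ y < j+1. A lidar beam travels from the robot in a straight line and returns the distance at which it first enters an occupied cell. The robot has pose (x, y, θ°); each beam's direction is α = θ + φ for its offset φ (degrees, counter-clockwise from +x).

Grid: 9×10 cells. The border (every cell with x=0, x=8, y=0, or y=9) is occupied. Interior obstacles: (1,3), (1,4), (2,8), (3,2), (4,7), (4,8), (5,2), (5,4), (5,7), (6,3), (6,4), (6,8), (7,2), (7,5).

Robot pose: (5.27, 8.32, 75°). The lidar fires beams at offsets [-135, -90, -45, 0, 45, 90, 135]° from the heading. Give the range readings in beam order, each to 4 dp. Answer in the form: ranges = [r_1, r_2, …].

beam 1: φ=-135°, α=300°
  dir = (cos 300°, sin 300°) = (0.5000, -0.8660); from cell (5,8)
  next x-line at t=1.4600, next y-line at t=0.3695; Δt_x=2.0000, Δt_y=1.1547
    y: enter (5,7) at t=0.3695 ← occupied
  → r_1 = 0.3695
beam 2: φ=-90°, α=345°
  dir = (cos 345°, sin 345°) = (0.9659, -0.2588); from cell (5,8)
  next x-line at t=0.7558, next y-line at t=1.2364; Δt_x=1.0353, Δt_y=3.8637
    x: enter (6,8) at t=0.7558 ← occupied
  → r_2 = 0.7558
beam 3: φ=-45°, α=30°
  dir = (cos 30°, sin 30°) = (0.8660, 0.5000); from cell (5,8)
  next x-line at t=0.8429, next y-line at t=1.3600; Δt_x=1.1547, Δt_y=2.0000
    x: enter (6,8) at t=0.8429 ← occupied
  → r_3 = 0.8429
beam 4: φ=0°, α=75°
  dir = (cos 75°, sin 75°) = (0.2588, 0.9659); from cell (5,8)
  next x-line at t=2.8205, next y-line at t=0.7040; Δt_x=3.8637, Δt_y=1.0353
    y: enter (5,9) at t=0.7040 ← occupied
  → r_4 = 0.7040
beam 5: φ=45°, α=120°
  dir = (cos 120°, sin 120°) = (-0.5000, 0.8660); from cell (5,8)
  next x-line at t=0.5400, next y-line at t=0.7852; Δt_x=2.0000, Δt_y=1.1547
    x: enter (4,8) at t=0.5400 ← occupied
  → r_5 = 0.5400
beam 6: φ=90°, α=165°
  dir = (cos 165°, sin 165°) = (-0.9659, 0.2588); from cell (5,8)
  next x-line at t=0.2795, next y-line at t=2.6273; Δt_x=1.0353, Δt_y=3.8637
    x: enter (4,8) at t=0.2795 ← occupied
  → r_6 = 0.2795
beam 7: φ=135°, α=210°
  dir = (cos 210°, sin 210°) = (-0.8660, -0.5000); from cell (5,8)
  next x-line at t=0.3118, next y-line at t=0.6400; Δt_x=1.1547, Δt_y=2.0000
    x: enter (4,8) at t=0.3118 ← occupied
  → r_7 = 0.3118

ranges = [0.3695, 0.7558, 0.8429, 0.7040, 0.5400, 0.2795, 0.3118]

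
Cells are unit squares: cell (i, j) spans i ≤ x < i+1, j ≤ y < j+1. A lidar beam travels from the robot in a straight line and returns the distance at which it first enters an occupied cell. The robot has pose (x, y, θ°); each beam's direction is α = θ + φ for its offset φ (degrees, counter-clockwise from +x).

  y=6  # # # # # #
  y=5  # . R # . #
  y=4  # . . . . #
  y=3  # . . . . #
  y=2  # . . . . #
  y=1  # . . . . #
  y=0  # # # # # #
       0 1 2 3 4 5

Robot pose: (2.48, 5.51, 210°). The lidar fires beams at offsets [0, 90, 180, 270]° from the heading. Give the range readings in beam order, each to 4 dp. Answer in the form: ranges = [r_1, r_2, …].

ranges = [1.7090, 5.0400, 0.6004, 0.5658]

beam 1: φ=0°, α=210°
  cosα=-0.8660 sinα=-0.5000 | (2,5) | tMaxX 0.5543 tMaxY 1.0200 | tΔX 1.1547 tΔY 2.0000
    t=0.5543 [x] (1,5)
    t=1.0200 [y] (1,4)
    t=1.7090 [x] (0,4) — stop
  → r_1 = 1.7090
beam 2: φ=90°, α=300°
  cosα=0.5000 sinα=-0.8660 | (2,5) | tMaxX 1.0400 tMaxY 0.5889 | tΔX 2.0000 tΔY 1.1547
    t=0.5889 [y] (2,4)
    t=1.0400 [x] (3,4)
    t=1.7436 [y] (3,3)
    t=2.8983 [y] (3,2)
    t=3.0400 [x] (4,2)
    t=4.0530 [y] (4,1)
    t=5.0400 [x] (5,1) — stop
  → r_2 = 5.0400
beam 3: φ=180°, α=30°
  cosα=0.8660 sinα=0.5000 | (2,5) | tMaxX 0.6004 tMaxY 0.9800 | tΔX 1.1547 tΔY 2.0000
    t=0.6004 [x] (3,5) — stop
  → r_3 = 0.6004
beam 4: φ=270°, α=120°
  cosα=-0.5000 sinα=0.8660 | (2,5) | tMaxX 0.9600 tMaxY 0.5658 | tΔX 2.0000 tΔY 1.1547
    t=0.5658 [y] (2,6) — stop
  → r_4 = 0.5658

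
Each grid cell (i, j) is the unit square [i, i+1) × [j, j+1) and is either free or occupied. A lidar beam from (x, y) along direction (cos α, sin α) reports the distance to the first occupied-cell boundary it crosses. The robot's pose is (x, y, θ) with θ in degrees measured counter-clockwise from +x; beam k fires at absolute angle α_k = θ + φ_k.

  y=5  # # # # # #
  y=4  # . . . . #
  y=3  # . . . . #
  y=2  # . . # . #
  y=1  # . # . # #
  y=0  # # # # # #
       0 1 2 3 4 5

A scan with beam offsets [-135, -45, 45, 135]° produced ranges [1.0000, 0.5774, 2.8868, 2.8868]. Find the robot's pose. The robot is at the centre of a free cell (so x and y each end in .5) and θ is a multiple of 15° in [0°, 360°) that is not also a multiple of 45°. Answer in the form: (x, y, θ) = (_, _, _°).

The pose lattice has 13·16 = 208 candidates. Test each by forward raycasting.
  (1.5, 3.5, 285°): beam 1 = 0.5774 ≠ 1.0000 ✗
  (2.5, 3.5, 150°): beam 1 = 2.5882 ≠ 1.0000 ✗
  (4.5, 4.5, 345°): beam 1 = 4.0415 ≠ 1.0000 ✗
  …
  (3.5, 4.5, 165°): r_1=1.0000, r_2=0.5774, r_3=2.8868, r_4=2.8868 — all match ✓
Only this pose fits every beam.

(x, y, θ) = (3.5, 4.5, 165°)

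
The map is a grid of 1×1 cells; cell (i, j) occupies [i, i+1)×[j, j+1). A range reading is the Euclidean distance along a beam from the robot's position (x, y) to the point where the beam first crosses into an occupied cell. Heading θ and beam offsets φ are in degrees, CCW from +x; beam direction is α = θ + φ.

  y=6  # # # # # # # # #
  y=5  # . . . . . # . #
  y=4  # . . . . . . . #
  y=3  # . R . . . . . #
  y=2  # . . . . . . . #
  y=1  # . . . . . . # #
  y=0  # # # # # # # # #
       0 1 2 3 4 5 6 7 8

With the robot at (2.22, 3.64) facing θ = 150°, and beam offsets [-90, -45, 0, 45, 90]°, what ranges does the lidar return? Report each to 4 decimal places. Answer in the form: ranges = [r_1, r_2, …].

beam 1: φ=-90°, α=60°
  cosα=0.5000 sinα=0.8660 | (2,3) | tMaxX 1.5600 tMaxY 0.4157 | tΔX 2.0000 tΔY 1.1547
    t=0.4157 [y] (2,4)
    t=1.5600 [x] (3,4)
    t=1.5704 [y] (3,5)
    t=2.7251 [y] (3,6) — stop
  → r_1 = 2.7251
beam 2: φ=-45°, α=105°
  cosα=-0.2588 sinα=0.9659 | (2,3) | tMaxX 0.8500 tMaxY 0.3727 | tΔX 3.8637 tΔY 1.0353
    t=0.3727 [y] (2,4)
    t=0.8500 [x] (1,4)
    t=1.4080 [y] (1,5)
    t=2.4433 [y] (1,6) — stop
  → r_2 = 2.4433
beam 3: φ=0°, α=150°
  cosα=-0.8660 sinα=0.5000 | (2,3) | tMaxX 0.2540 tMaxY 0.7200 | tΔX 1.1547 tΔY 2.0000
    t=0.2540 [x] (1,3)
    t=0.7200 [y] (1,4)
    t=1.4087 [x] (0,4) — stop
  → r_3 = 1.4087
beam 4: φ=45°, α=195°
  cosα=-0.9659 sinα=-0.2588 | (2,3) | tMaxX 0.2278 tMaxY 2.4728 | tΔX 1.0353 tΔY 3.8637
    t=0.2278 [x] (1,3)
    t=1.2630 [x] (0,3) — stop
  → r_4 = 1.2630
beam 5: φ=90°, α=240°
  cosα=-0.5000 sinα=-0.8660 | (2,3) | tMaxX 0.4400 tMaxY 0.7390 | tΔX 2.0000 tΔY 1.1547
    t=0.4400 [x] (1,3)
    t=0.7390 [y] (1,2)
    t=1.8937 [y] (1,1)
    t=2.4400 [x] (0,1) — stop
  → r_5 = 2.4400

ranges = [2.7251, 2.4433, 1.4087, 1.2630, 2.4400]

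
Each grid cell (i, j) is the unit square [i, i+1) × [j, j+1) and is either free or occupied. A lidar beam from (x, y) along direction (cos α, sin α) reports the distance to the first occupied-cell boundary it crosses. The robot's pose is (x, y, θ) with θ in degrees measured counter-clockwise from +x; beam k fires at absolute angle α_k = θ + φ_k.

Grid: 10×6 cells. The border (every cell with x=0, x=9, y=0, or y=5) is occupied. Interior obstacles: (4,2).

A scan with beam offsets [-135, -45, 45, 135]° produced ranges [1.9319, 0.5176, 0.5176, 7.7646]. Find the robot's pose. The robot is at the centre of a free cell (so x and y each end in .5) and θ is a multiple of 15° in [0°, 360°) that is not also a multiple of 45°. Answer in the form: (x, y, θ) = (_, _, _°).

(x, y, θ) = (8.5, 4.5, 60°)

The pose lattice has 31·16 = 496 candidates. Test each by forward raycasting.
  (1.5, 2.5, 330°): beam 1 = 0.5176 ≠ 1.9319 ✗
  (8.5, 1.5, 15°): beam 1 = 0.5774 ≠ 1.9319 ✗
  (1.5, 1.5, 195°): beam 1 = 4.0415 ≠ 1.9319 ✗
  …
  (8.5, 4.5, 60°): r_1=1.9319, r_2=0.5176, r_3=0.5176, r_4=7.7646 — all match ✓
Only this pose fits every beam.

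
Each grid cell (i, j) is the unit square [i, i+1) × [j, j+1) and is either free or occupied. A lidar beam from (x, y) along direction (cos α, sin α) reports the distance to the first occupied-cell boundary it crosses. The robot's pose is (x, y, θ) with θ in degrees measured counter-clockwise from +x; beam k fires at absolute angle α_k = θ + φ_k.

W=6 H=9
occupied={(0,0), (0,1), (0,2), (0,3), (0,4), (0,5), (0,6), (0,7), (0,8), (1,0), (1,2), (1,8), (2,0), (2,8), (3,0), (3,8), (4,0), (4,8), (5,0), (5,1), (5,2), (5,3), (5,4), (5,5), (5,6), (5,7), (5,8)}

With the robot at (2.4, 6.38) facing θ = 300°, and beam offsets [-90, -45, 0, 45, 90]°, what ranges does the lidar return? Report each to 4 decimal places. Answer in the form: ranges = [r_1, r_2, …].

beam 1: φ=-90°, α=210°
  cosα=-0.8660 sinα=-0.5000 | (2,6) | tMaxX 0.4619 tMaxY 0.7600 | tΔX 1.1547 tΔY 2.0000
    t=0.4619 [x] (1,6)
    t=0.7600 [y] (1,5)
    t=1.6166 [x] (0,5) — stop
  → r_1 = 1.6166
beam 2: φ=-45°, α=255°
  cosα=-0.2588 sinα=-0.9659 | (2,6) | tMaxX 1.5455 tMaxY 0.3934 | tΔX 3.8637 tΔY 1.0353
    t=0.3934 [y] (2,5)
    t=1.4287 [y] (2,4)
    t=1.5455 [x] (1,4)
    t=2.4640 [y] (1,3)
    t=3.4992 [y] (1,2) — stop
  → r_2 = 3.4992
beam 3: φ=0°, α=300°
  cosα=0.5000 sinα=-0.8660 | (2,6) | tMaxX 1.2000 tMaxY 0.4388 | tΔX 2.0000 tΔY 1.1547
    t=0.4388 [y] (2,5)
    t=1.2000 [x] (3,5)
    t=1.5935 [y] (3,4)
    t=2.7482 [y] (3,3)
    t=3.2000 [x] (4,3)
    t=3.9029 [y] (4,2)
    t=5.0576 [y] (4,1)
    t=5.2000 [x] (5,1) — stop
  → r_3 = 5.2000
beam 4: φ=45°, α=345°
  cosα=0.9659 sinα=-0.2588 | (2,6) | tMaxX 0.6212 tMaxY 1.4682 | tΔX 1.0353 tΔY 3.8637
    t=0.6212 [x] (3,6)
    t=1.4682 [y] (3,5)
    t=1.6564 [x] (4,5)
    t=2.6917 [x] (5,5) — stop
  → r_4 = 2.6917
beam 5: φ=90°, α=30°
  cosα=0.8660 sinα=0.5000 | (2,6) | tMaxX 0.6928 tMaxY 1.2400 | tΔX 1.1547 tΔY 2.0000
    t=0.6928 [x] (3,6)
    t=1.2400 [y] (3,7)
    t=1.8475 [x] (4,7)
    t=3.0022 [x] (5,7) — stop
  → r_5 = 3.0022

ranges = [1.6166, 3.4992, 5.2000, 2.6917, 3.0022]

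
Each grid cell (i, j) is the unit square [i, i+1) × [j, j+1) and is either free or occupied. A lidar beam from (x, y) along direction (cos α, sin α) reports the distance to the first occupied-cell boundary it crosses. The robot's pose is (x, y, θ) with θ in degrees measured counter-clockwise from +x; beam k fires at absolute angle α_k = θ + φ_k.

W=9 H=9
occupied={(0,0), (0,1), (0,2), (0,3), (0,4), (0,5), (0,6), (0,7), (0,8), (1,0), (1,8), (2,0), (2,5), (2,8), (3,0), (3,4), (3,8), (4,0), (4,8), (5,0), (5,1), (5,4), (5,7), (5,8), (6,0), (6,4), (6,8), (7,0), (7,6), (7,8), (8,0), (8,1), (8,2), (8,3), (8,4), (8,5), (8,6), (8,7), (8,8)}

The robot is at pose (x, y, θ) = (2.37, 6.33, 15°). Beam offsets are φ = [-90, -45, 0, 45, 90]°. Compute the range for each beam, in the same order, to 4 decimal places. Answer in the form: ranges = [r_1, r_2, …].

ranges = [0.3416, 0.6600, 2.7228, 1.9283, 1.7289]

beam 1: φ=-90°, α=285°
  cosα=0.2588 sinα=-0.9659 | (2,6) | tMaxX 2.4341 tMaxY 0.3416 | tΔX 3.8637 tΔY 1.0353
    t=0.3416 [y] (2,5) — stop
  → r_1 = 0.3416
beam 2: φ=-45°, α=330°
  cosα=0.8660 sinα=-0.5000 | (2,6) | tMaxX 0.7275 tMaxY 0.6600 | tΔX 1.1547 tΔY 2.0000
    t=0.6600 [y] (2,5) — stop
  → r_2 = 0.6600
beam 3: φ=0°, α=15°
  cosα=0.9659 sinα=0.2588 | (2,6) | tMaxX 0.6522 tMaxY 2.5887 | tΔX 1.0353 tΔY 3.8637
    t=0.6522 [x] (3,6)
    t=1.6875 [x] (4,6)
    t=2.5887 [y] (4,7)
    t=2.7228 [x] (5,7) — stop
  → r_3 = 2.7228
beam 4: φ=45°, α=60°
  cosα=0.5000 sinα=0.8660 | (2,6) | tMaxX 1.2600 tMaxY 0.7736 | tΔX 2.0000 tΔY 1.1547
    t=0.7736 [y] (2,7)
    t=1.2600 [x] (3,7)
    t=1.9283 [y] (3,8) — stop
  → r_4 = 1.9283
beam 5: φ=90°, α=105°
  cosα=-0.2588 sinα=0.9659 | (2,6) | tMaxX 1.4296 tMaxY 0.6936 | tΔX 3.8637 tΔY 1.0353
    t=0.6936 [y] (2,7)
    t=1.4296 [x] (1,7)
    t=1.7289 [y] (1,8) — stop
  → r_5 = 1.7289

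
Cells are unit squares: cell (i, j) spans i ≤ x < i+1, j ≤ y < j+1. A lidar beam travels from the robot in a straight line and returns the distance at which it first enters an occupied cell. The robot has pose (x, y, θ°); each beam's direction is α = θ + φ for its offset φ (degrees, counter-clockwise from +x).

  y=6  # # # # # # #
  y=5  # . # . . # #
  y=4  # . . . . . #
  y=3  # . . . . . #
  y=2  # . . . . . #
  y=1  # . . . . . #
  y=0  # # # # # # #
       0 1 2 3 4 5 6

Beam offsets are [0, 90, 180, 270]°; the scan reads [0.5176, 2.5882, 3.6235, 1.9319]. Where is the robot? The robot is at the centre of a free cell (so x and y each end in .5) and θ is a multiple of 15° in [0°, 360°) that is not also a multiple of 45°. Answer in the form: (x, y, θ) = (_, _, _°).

Candidates: 23 free-cell centres × 16 headings = 368 poses. Raycast each; keep the one whose scan matches to 4 dp.
  (2.5, 4.5, 240°): beam 1 = 3.0000 ≠ 0.5176 ✗
  (3.5, 5.5, 60°): beam 1 = 0.5774 ≠ 0.5176 ✗
  (3.5, 4.5, 210°): beam 1 = 2.8868 ≠ 0.5176 ✗
  (4.5, 4.5, 120°): beam 1 = 1.7321 ≠ 0.5176 ✗
  …
  (3.5, 1.5, 285°): r_1=0.5176, r_2=2.5882, r_3=3.6235, r_4=1.9319 — all match ✓
Unique over the lattice → pose = (3.5, 1.5, 285°).

(x, y, θ) = (3.5, 1.5, 285°)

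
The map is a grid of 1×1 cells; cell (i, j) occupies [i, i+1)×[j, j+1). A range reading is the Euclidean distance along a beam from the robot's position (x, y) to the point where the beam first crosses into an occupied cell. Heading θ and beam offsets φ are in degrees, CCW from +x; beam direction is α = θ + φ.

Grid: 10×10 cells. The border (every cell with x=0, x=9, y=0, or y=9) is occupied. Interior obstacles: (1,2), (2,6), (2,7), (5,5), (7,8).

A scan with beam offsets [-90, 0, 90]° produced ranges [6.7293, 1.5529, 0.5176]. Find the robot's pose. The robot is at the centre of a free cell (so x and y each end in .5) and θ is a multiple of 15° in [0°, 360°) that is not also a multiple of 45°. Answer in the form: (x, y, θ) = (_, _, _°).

Candidates: 59 free-cell centres × 16 headings = 944 poses. Raycast each; keep the one whose scan matches to 4 dp.
  (6.5, 7.5, 240°): beam 1 = 3.0000 ≠ 6.7293 ✗
  (1.5, 5.5, 60°): beam 1 = 8.6603 ≠ 6.7293 ✗
  (8.5, 2.5, 240°): beam 1 = 7.0000 ≠ 6.7293 ✗
  (8.5, 5.5, 240°): beam 1 = 7.0000 ≠ 6.7293 ✗
  …
  (7.5, 7.5, 345°): r_1=6.7293, r_2=1.5529, r_3=0.5176 — all match ✓
No second candidate reproduces the full scan.

(x, y, θ) = (7.5, 7.5, 345°)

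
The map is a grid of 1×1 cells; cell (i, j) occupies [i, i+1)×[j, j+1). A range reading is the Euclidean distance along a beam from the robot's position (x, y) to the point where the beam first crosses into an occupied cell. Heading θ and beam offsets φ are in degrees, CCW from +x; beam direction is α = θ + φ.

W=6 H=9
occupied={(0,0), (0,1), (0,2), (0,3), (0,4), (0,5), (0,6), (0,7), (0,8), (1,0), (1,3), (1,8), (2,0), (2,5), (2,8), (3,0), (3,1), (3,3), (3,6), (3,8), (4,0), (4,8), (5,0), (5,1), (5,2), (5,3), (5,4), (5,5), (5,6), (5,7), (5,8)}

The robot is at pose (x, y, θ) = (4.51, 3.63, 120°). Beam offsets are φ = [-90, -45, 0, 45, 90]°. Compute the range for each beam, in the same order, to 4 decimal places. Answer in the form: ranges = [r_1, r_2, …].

ranges = [0.5658, 1.8932, 2.7366, 0.5280, 0.5889]

beam 1: φ=-90°, α=30°
  dir = (cos 30°, sin 30°) = (0.8660, 0.5000); from cell (4,3)
  next x-line at t=0.5658, next y-line at t=0.7400; Δt_x=1.1547, Δt_y=2.0000
    x: enter (5,3) at t=0.5658 ← occupied
  → r_1 = 0.5658
beam 2: φ=-45°, α=75°
  dir = (cos 75°, sin 75°) = (0.2588, 0.9659); from cell (4,3)
  next x-line at t=1.8932, next y-line at t=0.3831; Δt_x=3.8637, Δt_y=1.0353
    y: enter (4,4) at t=0.3831
    y: enter (4,5) at t=1.4183
    x: enter (5,5) at t=1.8932 ← occupied
  → r_2 = 1.8932
beam 3: φ=0°, α=120°
  dir = (cos 120°, sin 120°) = (-0.5000, 0.8660); from cell (4,3)
  next x-line at t=1.0200, next y-line at t=0.4272; Δt_x=2.0000, Δt_y=1.1547
    y: enter (4,4) at t=0.4272
    x: enter (3,4) at t=1.0200
    y: enter (3,5) at t=1.5819
    y: enter (3,6) at t=2.7366 ← occupied
  → r_3 = 2.7366
beam 4: φ=45°, α=165°
  dir = (cos 165°, sin 165°) = (-0.9659, 0.2588); from cell (4,3)
  next x-line at t=0.5280, next y-line at t=1.4296; Δt_x=1.0353, Δt_y=3.8637
    x: enter (3,3) at t=0.5280 ← occupied
  → r_4 = 0.5280
beam 5: φ=90°, α=210°
  dir = (cos 210°, sin 210°) = (-0.8660, -0.5000); from cell (4,3)
  next x-line at t=0.5889, next y-line at t=1.2600; Δt_x=1.1547, Δt_y=2.0000
    x: enter (3,3) at t=0.5889 ← occupied
  → r_5 = 0.5889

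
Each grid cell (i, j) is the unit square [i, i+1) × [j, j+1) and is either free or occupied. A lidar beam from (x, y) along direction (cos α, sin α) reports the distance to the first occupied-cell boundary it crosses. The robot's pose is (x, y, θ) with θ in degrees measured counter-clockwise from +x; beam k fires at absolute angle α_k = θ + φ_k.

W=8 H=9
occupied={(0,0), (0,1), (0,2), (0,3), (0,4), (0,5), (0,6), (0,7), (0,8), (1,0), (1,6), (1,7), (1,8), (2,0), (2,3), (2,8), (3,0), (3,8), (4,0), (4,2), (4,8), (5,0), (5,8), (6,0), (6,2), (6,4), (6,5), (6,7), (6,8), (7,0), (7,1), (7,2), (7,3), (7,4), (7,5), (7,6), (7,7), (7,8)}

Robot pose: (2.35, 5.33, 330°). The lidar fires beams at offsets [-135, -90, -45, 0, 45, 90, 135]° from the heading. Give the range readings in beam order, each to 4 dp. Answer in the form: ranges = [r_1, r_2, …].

ranges = [1.3976, 2.7000, 1.3769, 4.6600, 4.8140, 3.0831, 1.3523]

beam 1: φ=-135°, α=195°
  d=(-0.9659,-0.2588)  start (2,5)  tX=0.3623 tY=1.2750  stride 1/|dx|=1.0353 1/|dy|=3.8637
    cross x-line → (1,5), t=0.3623
    cross y-line → (1,4), t=1.2750
    cross x-line → (0,4), t=1.3976 (wall)
  → r_1 = 1.3976
beam 2: φ=-90°, α=240°
  d=(-0.5000,-0.8660)  start (2,5)  tX=0.7000 tY=0.3811  stride 1/|dx|=2.0000 1/|dy|=1.1547
    cross y-line → (2,4), t=0.3811
    cross x-line → (1,4), t=0.7000
    cross y-line → (1,3), t=1.5358
    cross y-line → (1,2), t=2.6905
    cross x-line → (0,2), t=2.7000 (wall)
  → r_2 = 2.7000
beam 3: φ=-45°, α=285°
  d=(0.2588,-0.9659)  start (2,5)  tX=2.5114 tY=0.3416  stride 1/|dx|=3.8637 1/|dy|=1.0353
    cross y-line → (2,4), t=0.3416
    cross y-line → (2,3), t=1.3769 (wall)
  → r_3 = 1.3769
beam 4: φ=0°, α=330°
  d=(0.8660,-0.5000)  start (2,5)  tX=0.7506 tY=0.6600  stride 1/|dx|=1.1547 1/|dy|=2.0000
    cross y-line → (2,4), t=0.6600
    cross x-line → (3,4), t=0.7506
    cross x-line → (4,4), t=1.9053
    cross y-line → (4,3), t=2.6600
    cross x-line → (5,3), t=3.0600
    cross x-line → (6,3), t=4.2147
    cross y-line → (6,2), t=4.6600 (wall)
  → r_4 = 4.6600
beam 5: φ=45°, α=15°
  d=(0.9659,0.2588)  start (2,5)  tX=0.6729 tY=2.5887  stride 1/|dx|=1.0353 1/|dy|=3.8637
    cross x-line → (3,5), t=0.6729
    cross x-line → (4,5), t=1.7082
    cross y-line → (4,6), t=2.5887
    cross x-line → (5,6), t=2.7435
    cross x-line → (6,6), t=3.7788
    cross x-line → (7,6), t=4.8140 (wall)
  → r_5 = 4.8140
beam 6: φ=90°, α=60°
  d=(0.5000,0.8660)  start (2,5)  tX=1.3000 tY=0.7736  stride 1/|dx|=2.0000 1/|dy|=1.1547
    cross y-line → (2,6), t=0.7736
    cross x-line → (3,6), t=1.3000
    cross y-line → (3,7), t=1.9283
    cross y-line → (3,8), t=3.0831 (wall)
  → r_6 = 3.0831
beam 7: φ=135°, α=105°
  d=(-0.2588,0.9659)  start (2,5)  tX=1.3523 tY=0.6936  stride 1/|dx|=3.8637 1/|dy|=1.0353
    cross y-line → (2,6), t=0.6936
    cross x-line → (1,6), t=1.3523 (wall)
  → r_7 = 1.3523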